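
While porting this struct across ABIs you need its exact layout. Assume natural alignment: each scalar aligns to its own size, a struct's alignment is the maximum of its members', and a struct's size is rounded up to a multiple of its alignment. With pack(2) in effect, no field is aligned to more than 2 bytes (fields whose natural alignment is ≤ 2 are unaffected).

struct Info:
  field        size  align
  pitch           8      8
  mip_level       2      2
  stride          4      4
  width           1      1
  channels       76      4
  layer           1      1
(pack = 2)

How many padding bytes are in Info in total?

2

0..8  pitch  (8B, 2-aligned)
8..10  mip_level  (2B, 2-aligned)
10..14  stride  (4B, 2-aligned)
14..15  width  (1B, 1-aligned)
15..16  -- padding (1B)
16..92  channels  (76B, 2-aligned)
92..93  layer  (1B, 1-aligned)
93..94  -- tail padding (1B)
sizeof = 94, alignof = 2
data bytes 92, size 94 → padding 2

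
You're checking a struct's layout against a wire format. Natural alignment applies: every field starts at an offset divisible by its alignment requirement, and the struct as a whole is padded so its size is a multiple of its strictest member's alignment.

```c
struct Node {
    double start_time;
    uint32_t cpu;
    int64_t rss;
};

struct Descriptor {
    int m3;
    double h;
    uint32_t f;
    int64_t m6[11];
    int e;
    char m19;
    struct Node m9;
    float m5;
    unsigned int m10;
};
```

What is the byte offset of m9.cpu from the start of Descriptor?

128

Node: @0: start_time [8B, align 8] → 8; @8: cpu [4B, align 4] → 12; +4 pad (align 8); @16: rss [8B, align 8] → 24; size 24, align 8
@0: m3 [4B, align 4] → 4
+4 pad (align 8)
@8: h [8B, align 8] → 16
@16: f [4B, align 4] → 20
+4 pad (align 8)
@24: m6 [88B, align 8] → 112
@112: e [4B, align 4] → 116
@116: m19 [1B, align 1] → 117
+3 pad (align 8)
@120: m9 [24B, align 8] → 144
within Node: cpu at 8
120 + 8 = 128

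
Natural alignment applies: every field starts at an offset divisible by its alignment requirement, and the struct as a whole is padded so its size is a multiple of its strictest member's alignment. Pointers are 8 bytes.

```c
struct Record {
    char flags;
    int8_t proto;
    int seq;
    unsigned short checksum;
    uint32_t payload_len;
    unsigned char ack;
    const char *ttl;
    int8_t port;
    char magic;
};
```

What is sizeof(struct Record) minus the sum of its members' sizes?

flags at 0 (size 1, align 1) → ends 1
proto at 1 (size 1, align 1) → ends 2
pad 2 to align 4 for seq
seq at 4 (size 4, align 4) → ends 8
checksum at 8 (size 2, align 2) → ends 10
pad 2 to align 4 for payload_len
payload_len at 12 (size 4, align 4) → ends 16
ack at 16 (size 1, align 1) → ends 17
pad 7 to align 8 for ttl
ttl at 24 (size 8, align 8) → ends 32
port at 32 (size 1, align 1) → ends 33
magic at 33 (size 1, align 1) → ends 34
tail pad 6 to reach multiple of 8
total 40 bytes, alignment 8
data bytes 23, size 40 → padding 17

17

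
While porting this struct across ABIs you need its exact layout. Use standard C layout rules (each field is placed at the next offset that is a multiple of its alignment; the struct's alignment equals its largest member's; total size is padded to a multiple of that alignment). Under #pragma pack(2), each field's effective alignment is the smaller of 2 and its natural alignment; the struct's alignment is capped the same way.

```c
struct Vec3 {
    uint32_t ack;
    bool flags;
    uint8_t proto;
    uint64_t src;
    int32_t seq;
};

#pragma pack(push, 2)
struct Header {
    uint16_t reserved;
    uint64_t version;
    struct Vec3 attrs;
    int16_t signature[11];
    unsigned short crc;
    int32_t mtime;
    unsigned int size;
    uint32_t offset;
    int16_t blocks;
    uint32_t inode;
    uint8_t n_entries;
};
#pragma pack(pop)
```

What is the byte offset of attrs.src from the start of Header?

18

Vec3: @0: ack [4B, align 4] → 4; @4: flags [1B, align 1] → 5; @5: proto [1B, align 1] → 6; +2 pad (align 8); @8: src [8B, align 8] → 16; @16: seq [4B, align 4] → 20; +4 tail pad (align 8); size 24, align 8
@0: reserved [2B, align 2] → 2
@2: version [8B, align 2] → 10
@10: attrs [24B, align 2] → 34
within Vec3: src at 8
10 + 8 = 18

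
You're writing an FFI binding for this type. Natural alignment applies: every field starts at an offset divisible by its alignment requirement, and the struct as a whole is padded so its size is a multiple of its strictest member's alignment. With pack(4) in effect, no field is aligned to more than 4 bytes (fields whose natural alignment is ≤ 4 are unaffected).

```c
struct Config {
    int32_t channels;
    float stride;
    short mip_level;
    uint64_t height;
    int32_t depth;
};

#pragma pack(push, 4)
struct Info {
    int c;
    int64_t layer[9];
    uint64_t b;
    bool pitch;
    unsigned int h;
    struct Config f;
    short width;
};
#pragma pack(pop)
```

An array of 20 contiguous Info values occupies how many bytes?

Config: @0: channels [4B, align 4] → 4; @4: stride [4B, align 4] → 8; @8: mip_level [2B, align 2] → 10; +6 pad (align 8); @16: height [8B, align 8] → 24; @24: depth [4B, align 4] → 28; +4 tail pad (align 8); size 32, align 8
@0: c [4B, align 4] → 4
@4: layer [72B, align 4] → 76
@76: b [8B, align 4] → 84
@84: pitch [1B, align 1] → 85
+3 pad (align 4)
@88: h [4B, align 4] → 92
@92: f [32B, align 4] → 124
@124: width [2B, align 2] → 126
+2 tail pad (align 4)
size 128, align 4
array of 20: 20 × 128 = 2560

2560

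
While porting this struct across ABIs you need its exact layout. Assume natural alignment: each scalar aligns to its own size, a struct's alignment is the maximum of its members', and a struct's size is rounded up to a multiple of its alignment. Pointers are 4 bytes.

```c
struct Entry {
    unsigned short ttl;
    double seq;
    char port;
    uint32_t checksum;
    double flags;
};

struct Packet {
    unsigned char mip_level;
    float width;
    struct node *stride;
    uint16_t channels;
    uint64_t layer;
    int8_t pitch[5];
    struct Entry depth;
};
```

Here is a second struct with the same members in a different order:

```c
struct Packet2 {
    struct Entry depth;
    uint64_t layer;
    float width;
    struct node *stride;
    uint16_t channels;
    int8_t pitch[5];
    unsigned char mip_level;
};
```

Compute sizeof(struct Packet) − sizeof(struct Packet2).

Entry: ttl at 0 (size 2, align 2) → ends 2; pad 6 to align 8 for seq; seq at 8 (size 8, align 8) → ends 16; port at 16 (size 1, align 1) → ends 17; pad 3 to align 4 for checksum; checksum at 20 (size 4, align 4) → ends 24; flags at 24 (size 8, align 8) → ends 32; total 32 bytes, alignment 8
mip_level at 0 (size 1, align 1) → ends 1
pad 3 to align 4 for width
width at 4 (size 4, align 4) → ends 8
stride at 8 (size 4, align 4) → ends 12
channels at 12 (size 2, align 2) → ends 14
pad 2 to align 8 for layer
layer at 16 (size 8, align 8) → ends 24
pitch at 24 (size 5, align 1) → ends 29
pad 3 to align 8 for depth
depth at 32 (size 32, align 8) → ends 64
total 64 bytes, alignment 8
— Packet2 —
depth at 0 (size 32, align 8) → ends 32
layer at 32 (size 8, align 8) → ends 40
width at 40 (size 4, align 4) → ends 44
stride at 44 (size 4, align 4) → ends 48
channels at 48 (size 2, align 2) → ends 50
pitch at 50 (size 5, align 1) → ends 55
mip_level at 55 (size 1, align 1) → ends 56
total 56 bytes, alignment 8
64 − 56 = 8

8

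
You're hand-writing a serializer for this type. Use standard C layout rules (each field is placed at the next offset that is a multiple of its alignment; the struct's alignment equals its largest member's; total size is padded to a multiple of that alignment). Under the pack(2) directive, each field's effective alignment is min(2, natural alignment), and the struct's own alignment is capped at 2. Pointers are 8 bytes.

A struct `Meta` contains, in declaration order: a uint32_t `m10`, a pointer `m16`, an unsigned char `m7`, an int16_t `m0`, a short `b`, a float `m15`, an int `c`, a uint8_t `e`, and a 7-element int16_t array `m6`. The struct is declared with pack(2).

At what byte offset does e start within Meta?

@0: m10 [4B, align 2] → 4
@4: m16 [8B, align 2] → 12
@12: m7 [1B, align 1] → 13
+1 pad (align 2)
@14: m0 [2B, align 2] → 16
@16: b [2B, align 2] → 18
@18: m15 [4B, align 2] → 22
@22: c [4B, align 2] → 26
@26: e [1B, align 1] → 27

26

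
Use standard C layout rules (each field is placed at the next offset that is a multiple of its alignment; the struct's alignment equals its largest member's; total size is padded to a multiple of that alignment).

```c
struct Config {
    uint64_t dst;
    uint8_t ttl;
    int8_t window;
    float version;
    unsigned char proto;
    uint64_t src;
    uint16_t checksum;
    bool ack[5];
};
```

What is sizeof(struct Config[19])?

0..8  dst  (8B, 8-aligned)
8..9  ttl  (1B, 1-aligned)
9..10  window  (1B, 1-aligned)
10..12  -- padding (2B)
12..16  version  (4B, 4-aligned)
16..17  proto  (1B, 1-aligned)
17..24  -- padding (7B)
24..32  src  (8B, 8-aligned)
32..34  checksum  (2B, 2-aligned)
34..39  ack  (5B, 1-aligned)
39..40  -- tail padding (1B)
sizeof = 40, alignof = 8
array of 19: 19 × 40 = 760

760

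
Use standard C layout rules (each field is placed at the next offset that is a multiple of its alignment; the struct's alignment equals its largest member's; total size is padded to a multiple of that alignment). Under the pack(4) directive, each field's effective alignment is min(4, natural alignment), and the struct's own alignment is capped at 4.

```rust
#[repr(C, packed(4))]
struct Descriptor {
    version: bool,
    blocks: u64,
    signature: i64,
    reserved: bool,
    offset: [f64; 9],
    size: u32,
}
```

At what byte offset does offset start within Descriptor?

version at 0 (size 1, align 1) → ends 1
pad 3 to align 4 for blocks
blocks at 4 (size 8, align 4) → ends 12
signature at 12 (size 8, align 4) → ends 20
reserved at 20 (size 1, align 1) → ends 21
pad 3 to align 4 for offset
offset at 24 (size 72, align 4) → ends 96

24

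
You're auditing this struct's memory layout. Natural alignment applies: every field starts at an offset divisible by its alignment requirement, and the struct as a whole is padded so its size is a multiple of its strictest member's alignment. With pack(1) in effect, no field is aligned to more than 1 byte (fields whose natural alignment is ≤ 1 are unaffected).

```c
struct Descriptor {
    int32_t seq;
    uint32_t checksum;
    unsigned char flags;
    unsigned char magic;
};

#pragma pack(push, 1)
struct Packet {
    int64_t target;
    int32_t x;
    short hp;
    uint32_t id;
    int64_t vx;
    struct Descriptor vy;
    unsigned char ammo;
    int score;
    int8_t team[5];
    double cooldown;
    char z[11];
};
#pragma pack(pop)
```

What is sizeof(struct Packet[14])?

938

Descriptor: @0: seq [4B, align 4] → 4; @4: checksum [4B, align 4] → 8; @8: flags [1B, align 1] → 9; @9: magic [1B, align 1] → 10; +2 tail pad (align 4); size 12, align 4
@0: target [8B, align 1] → 8
@8: x [4B, align 1] → 12
@12: hp [2B, align 1] → 14
@14: id [4B, align 1] → 18
@18: vx [8B, align 1] → 26
@26: vy [12B, align 1] → 38
@38: ammo [1B, align 1] → 39
@39: score [4B, align 1] → 43
@43: team [5B, align 1] → 48
@48: cooldown [8B, align 1] → 56
@56: z [11B, align 1] → 67
size 67, align 1
array of 14: 14 × 67 = 938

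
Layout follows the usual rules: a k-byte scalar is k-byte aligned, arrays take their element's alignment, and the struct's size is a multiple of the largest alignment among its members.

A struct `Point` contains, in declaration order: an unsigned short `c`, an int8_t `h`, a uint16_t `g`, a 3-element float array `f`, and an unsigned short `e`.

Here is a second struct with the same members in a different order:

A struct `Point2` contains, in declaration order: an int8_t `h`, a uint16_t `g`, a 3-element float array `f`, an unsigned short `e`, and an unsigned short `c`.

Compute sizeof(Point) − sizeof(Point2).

4

c at 0 (size 2, align 2) → ends 2
h at 2 (size 1, align 1) → ends 3
pad 1 to align 2 for g
g at 4 (size 2, align 2) → ends 6
pad 2 to align 4 for f
f at 8 (size 12, align 4) → ends 20
e at 20 (size 2, align 2) → ends 22
tail pad 2 to reach multiple of 4
total 24 bytes, alignment 4
— Point2 —
h at 0 (size 1, align 1) → ends 1
pad 1 to align 2 for g
g at 2 (size 2, align 2) → ends 4
f at 4 (size 12, align 4) → ends 16
e at 16 (size 2, align 2) → ends 18
c at 18 (size 2, align 2) → ends 20
total 20 bytes, alignment 4
24 − 20 = 4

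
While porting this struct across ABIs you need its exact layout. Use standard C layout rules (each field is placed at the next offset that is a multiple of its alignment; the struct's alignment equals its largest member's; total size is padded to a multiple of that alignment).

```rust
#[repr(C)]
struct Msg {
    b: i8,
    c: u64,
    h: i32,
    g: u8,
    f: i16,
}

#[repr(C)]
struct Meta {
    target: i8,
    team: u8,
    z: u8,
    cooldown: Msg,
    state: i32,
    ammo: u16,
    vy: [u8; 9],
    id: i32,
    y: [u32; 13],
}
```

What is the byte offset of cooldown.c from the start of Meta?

Msg: 0..1  b  (1B, 1-aligned); 1..8  -- padding (7B); 8..16  c  (8B, 8-aligned); 16..20  h  (4B, 4-aligned); 20..21  g  (1B, 1-aligned); 21..22  -- padding (1B); 22..24  f  (2B, 2-aligned); sizeof = 24, alignof = 8
0..1  target  (1B, 1-aligned)
1..2  team  (1B, 1-aligned)
2..3  z  (1B, 1-aligned)
3..8  -- padding (5B)
8..32  cooldown  (24B, 8-aligned)
within Msg: c at 8
8 + 8 = 16

16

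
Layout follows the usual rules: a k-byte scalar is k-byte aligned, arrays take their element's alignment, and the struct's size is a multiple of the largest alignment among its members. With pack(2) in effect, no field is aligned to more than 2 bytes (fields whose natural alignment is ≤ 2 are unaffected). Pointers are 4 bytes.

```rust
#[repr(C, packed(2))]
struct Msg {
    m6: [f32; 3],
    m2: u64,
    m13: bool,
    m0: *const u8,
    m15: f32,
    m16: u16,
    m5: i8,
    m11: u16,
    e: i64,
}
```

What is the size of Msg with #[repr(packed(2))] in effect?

@0: m6 [12B, align 2] → 12
@12: m2 [8B, align 2] → 20
@20: m13 [1B, align 1] → 21
+1 pad (align 2)
@22: m0 [4B, align 2] → 26
@26: m15 [4B, align 2] → 30
@30: m16 [2B, align 2] → 32
@32: m5 [1B, align 1] → 33
+1 pad (align 2)
@34: m11 [2B, align 2] → 36
@36: e [8B, align 2] → 44
size 44, align 2

44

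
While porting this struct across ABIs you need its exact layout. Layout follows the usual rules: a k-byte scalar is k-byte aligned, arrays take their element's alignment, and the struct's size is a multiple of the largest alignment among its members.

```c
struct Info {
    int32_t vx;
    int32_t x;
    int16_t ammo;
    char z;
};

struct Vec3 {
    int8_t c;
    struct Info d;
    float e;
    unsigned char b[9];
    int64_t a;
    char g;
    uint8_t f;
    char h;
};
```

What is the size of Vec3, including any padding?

48

Info: 0..4  vx  (4B, 4-aligned); 4..8  x  (4B, 4-aligned); 8..10  ammo  (2B, 2-aligned); 10..11  z  (1B, 1-aligned); 11..12  -- tail padding (1B); sizeof = 12, alignof = 4
0..1  c  (1B, 1-aligned)
1..4  -- padding (3B)
4..16  d  (12B, 4-aligned)
16..20  e  (4B, 4-aligned)
20..29  b  (9B, 1-aligned)
29..32  -- padding (3B)
32..40  a  (8B, 8-aligned)
40..41  g  (1B, 1-aligned)
41..42  f  (1B, 1-aligned)
42..43  h  (1B, 1-aligned)
43..48  -- tail padding (5B)
sizeof = 48, alignof = 8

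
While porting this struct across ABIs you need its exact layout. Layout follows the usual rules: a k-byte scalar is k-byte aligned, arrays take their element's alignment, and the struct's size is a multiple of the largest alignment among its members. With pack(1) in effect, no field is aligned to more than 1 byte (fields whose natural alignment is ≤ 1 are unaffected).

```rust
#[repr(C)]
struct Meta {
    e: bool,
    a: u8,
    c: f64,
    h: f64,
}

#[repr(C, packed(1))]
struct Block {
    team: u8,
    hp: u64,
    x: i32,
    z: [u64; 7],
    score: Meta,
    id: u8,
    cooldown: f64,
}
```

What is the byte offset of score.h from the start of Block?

Meta: 0..1  e  (1B, 1-aligned); 1..2  a  (1B, 1-aligned); 2..8  -- padding (6B); 8..16  c  (8B, 8-aligned); 16..24  h  (8B, 8-aligned); sizeof = 24, alignof = 8
0..1  team  (1B, 1-aligned)
1..9  hp  (8B, 1-aligned)
9..13  x  (4B, 1-aligned)
13..69  z  (56B, 1-aligned)
69..93  score  (24B, 1-aligned)
within Meta: h at 16
69 + 16 = 85

85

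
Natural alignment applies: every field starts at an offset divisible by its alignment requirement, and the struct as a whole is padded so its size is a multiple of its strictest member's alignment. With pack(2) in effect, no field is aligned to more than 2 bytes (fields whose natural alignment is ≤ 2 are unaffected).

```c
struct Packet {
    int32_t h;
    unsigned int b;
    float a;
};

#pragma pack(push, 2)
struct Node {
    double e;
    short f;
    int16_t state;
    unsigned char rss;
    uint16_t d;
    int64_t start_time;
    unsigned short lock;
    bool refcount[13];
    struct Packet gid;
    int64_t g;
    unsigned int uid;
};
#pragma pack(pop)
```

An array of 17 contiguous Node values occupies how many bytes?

1088

Packet: 0..4  h  (4B, 4-aligned); 4..8  b  (4B, 4-aligned); 8..12  a  (4B, 4-aligned); sizeof = 12, alignof = 4
0..8  e  (8B, 2-aligned)
8..10  f  (2B, 2-aligned)
10..12  state  (2B, 2-aligned)
12..13  rss  (1B, 1-aligned)
13..14  -- padding (1B)
14..16  d  (2B, 2-aligned)
16..24  start_time  (8B, 2-aligned)
24..26  lock  (2B, 2-aligned)
26..39  refcount  (13B, 1-aligned)
39..40  -- padding (1B)
40..52  gid  (12B, 2-aligned)
52..60  g  (8B, 2-aligned)
60..64  uid  (4B, 2-aligned)
sizeof = 64, alignof = 2
array of 17: 17 × 64 = 1088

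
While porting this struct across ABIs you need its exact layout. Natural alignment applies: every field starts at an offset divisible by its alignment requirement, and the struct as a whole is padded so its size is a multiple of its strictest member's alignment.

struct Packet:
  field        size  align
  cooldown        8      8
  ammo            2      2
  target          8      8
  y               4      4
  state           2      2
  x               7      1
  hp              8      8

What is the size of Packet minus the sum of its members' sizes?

@0: cooldown [8B, align 8] → 8
@8: ammo [2B, align 2] → 10
+6 pad (align 8)
@16: target [8B, align 8] → 24
@24: y [4B, align 4] → 28
@28: state [2B, align 2] → 30
@30: x [7B, align 1] → 37
+3 pad (align 8)
@40: hp [8B, align 8] → 48
size 48, align 8
data bytes 39, size 48 → padding 9

9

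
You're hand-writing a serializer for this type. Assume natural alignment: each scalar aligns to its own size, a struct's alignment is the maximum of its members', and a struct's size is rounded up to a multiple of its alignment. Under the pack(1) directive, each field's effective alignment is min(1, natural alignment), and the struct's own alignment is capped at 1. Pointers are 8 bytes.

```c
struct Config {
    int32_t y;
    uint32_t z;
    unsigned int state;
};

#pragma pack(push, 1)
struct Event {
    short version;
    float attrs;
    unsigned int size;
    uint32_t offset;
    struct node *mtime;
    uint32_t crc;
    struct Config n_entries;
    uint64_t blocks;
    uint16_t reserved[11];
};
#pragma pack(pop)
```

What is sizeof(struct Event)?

Config: y at 0 (size 4, align 4) → ends 4; z at 4 (size 4, align 4) → ends 8; state at 8 (size 4, align 4) → ends 12; total 12 bytes, alignment 4
version at 0 (size 2, align 1) → ends 2
attrs at 2 (size 4, align 1) → ends 6
size at 6 (size 4, align 1) → ends 10
offset at 10 (size 4, align 1) → ends 14
mtime at 14 (size 8, align 1) → ends 22
crc at 22 (size 4, align 1) → ends 26
n_entries at 26 (size 12, align 1) → ends 38
blocks at 38 (size 8, align 1) → ends 46
reserved at 46 (size 22, align 1) → ends 68
total 68 bytes, alignment 1

68 bytes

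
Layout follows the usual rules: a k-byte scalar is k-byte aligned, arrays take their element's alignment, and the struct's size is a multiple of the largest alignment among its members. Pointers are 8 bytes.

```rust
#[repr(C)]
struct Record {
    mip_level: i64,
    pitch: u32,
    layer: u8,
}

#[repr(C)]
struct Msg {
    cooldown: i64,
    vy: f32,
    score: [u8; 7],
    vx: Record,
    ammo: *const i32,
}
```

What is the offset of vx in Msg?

24

Record: @0: mip_level [8B, align 8] → 8; @8: pitch [4B, align 4] → 12; @12: layer [1B, align 1] → 13; +3 tail pad (align 8); size 16, align 8
@0: cooldown [8B, align 8] → 8
@8: vy [4B, align 4] → 12
@12: score [7B, align 1] → 19
+5 pad (align 8)
@24: vx [16B, align 8] → 40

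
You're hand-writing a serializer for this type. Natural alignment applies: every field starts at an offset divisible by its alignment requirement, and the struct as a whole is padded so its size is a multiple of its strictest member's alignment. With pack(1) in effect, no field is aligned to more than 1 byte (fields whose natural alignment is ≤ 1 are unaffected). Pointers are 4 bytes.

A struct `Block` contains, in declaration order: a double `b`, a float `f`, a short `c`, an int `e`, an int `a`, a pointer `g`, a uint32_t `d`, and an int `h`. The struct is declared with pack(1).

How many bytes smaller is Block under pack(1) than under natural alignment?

6

natural layout:
  @0: b [8B, align 8] → 8
  @8: f [4B, align 4] → 12
  @12: c [2B, align 2] → 14
  +2 pad (align 4)
  @16: e [4B, align 4] → 20
  @20: a [4B, align 4] → 24
  @24: g [4B, align 4] → 28
  @28: d [4B, align 4] → 32
  @32: h [4B, align 4] → 36
  +4 tail pad (align 8)
  size 40, align 8
packed(1) layout:
  @0: b [8B, align 1] → 8
  @8: f [4B, align 1] → 12
  @12: c [2B, align 1] → 14
  @14: e [4B, align 1] → 18
  @18: a [4B, align 1] → 22
  @22: g [4B, align 1] → 26
  @26: d [4B, align 1] → 30
  @30: h [4B, align 1] → 34
  size 34, align 1
40 − 34 = 6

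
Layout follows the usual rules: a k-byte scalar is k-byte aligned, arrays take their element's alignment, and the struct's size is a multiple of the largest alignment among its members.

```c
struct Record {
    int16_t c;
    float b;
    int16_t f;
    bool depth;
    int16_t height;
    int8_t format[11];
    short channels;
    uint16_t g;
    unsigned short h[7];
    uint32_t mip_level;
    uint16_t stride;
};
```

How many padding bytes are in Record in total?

0..2  c  (2B, 2-aligned)
2..4  -- padding (2B)
4..8  b  (4B, 4-aligned)
8..10  f  (2B, 2-aligned)
10..11  depth  (1B, 1-aligned)
11..12  -- padding (1B)
12..14  height  (2B, 2-aligned)
14..25  format  (11B, 1-aligned)
25..26  -- padding (1B)
26..28  channels  (2B, 2-aligned)
28..30  g  (2B, 2-aligned)
30..44  h  (14B, 2-aligned)
44..48  mip_level  (4B, 4-aligned)
48..50  stride  (2B, 2-aligned)
50..52  -- tail padding (2B)
sizeof = 52, alignof = 4
data bytes 46, size 52 → padding 6

6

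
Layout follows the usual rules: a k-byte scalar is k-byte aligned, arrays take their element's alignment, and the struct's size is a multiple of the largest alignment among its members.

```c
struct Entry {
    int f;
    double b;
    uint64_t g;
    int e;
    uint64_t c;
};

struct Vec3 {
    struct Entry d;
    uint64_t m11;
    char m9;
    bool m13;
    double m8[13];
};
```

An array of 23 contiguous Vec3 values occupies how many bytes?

Entry: 0..4  f  (4B, 4-aligned); 4..8  -- padding (4B); 8..16  b  (8B, 8-aligned); 16..24  g  (8B, 8-aligned); 24..28  e  (4B, 4-aligned); 28..32  -- padding (4B); 32..40  c  (8B, 8-aligned); sizeof = 40, alignof = 8
0..40  d  (40B, 8-aligned)
40..48  m11  (8B, 8-aligned)
48..49  m9  (1B, 1-aligned)
49..50  m13  (1B, 1-aligned)
50..56  -- padding (6B)
56..160  m8  (104B, 8-aligned)
sizeof = 160, alignof = 8
array of 23: 23 × 160 = 3680

3680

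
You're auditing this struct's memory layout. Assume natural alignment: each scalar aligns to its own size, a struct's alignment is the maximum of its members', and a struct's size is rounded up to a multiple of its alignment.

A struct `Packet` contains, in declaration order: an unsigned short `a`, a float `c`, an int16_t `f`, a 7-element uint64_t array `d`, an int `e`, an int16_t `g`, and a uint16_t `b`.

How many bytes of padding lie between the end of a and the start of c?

0..2  a  (2B, 2-aligned)
2..4  -- padding (2B)
4..8  c  (4B, 4-aligned)

2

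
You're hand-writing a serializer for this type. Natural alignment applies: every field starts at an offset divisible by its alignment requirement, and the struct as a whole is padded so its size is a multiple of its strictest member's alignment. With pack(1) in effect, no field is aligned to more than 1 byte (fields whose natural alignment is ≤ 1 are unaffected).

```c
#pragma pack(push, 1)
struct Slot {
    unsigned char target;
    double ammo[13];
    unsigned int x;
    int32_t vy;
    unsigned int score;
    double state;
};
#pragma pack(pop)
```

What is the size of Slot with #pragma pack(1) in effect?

125

@0: target [1B, align 1] → 1
@1: ammo [104B, align 1] → 105
@105: x [4B, align 1] → 109
@109: vy [4B, align 1] → 113
@113: score [4B, align 1] → 117
@117: state [8B, align 1] → 125
size 125, align 1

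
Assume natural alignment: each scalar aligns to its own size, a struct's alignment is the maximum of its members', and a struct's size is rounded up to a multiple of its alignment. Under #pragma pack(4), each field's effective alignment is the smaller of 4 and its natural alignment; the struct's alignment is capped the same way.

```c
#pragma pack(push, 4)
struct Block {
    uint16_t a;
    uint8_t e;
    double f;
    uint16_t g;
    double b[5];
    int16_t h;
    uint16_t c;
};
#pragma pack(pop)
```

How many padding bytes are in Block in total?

3

a at 0 (size 2, align 2) → ends 2
e at 2 (size 1, align 1) → ends 3
pad 1 to align 4 for f
f at 4 (size 8, align 4) → ends 12
g at 12 (size 2, align 2) → ends 14
pad 2 to align 4 for b
b at 16 (size 40, align 4) → ends 56
h at 56 (size 2, align 2) → ends 58
c at 58 (size 2, align 2) → ends 60
total 60 bytes, alignment 4
data bytes 57, size 60 → padding 3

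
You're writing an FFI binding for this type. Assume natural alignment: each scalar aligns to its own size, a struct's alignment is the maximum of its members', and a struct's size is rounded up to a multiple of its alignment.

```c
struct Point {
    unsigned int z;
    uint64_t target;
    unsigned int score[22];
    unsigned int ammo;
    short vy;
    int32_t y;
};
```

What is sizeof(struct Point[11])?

z at 0 (size 4, align 4) → ends 4
pad 4 to align 8 for target
target at 8 (size 8, align 8) → ends 16
score at 16 (size 88, align 4) → ends 104
ammo at 104 (size 4, align 4) → ends 108
vy at 108 (size 2, align 2) → ends 110
pad 2 to align 4 for y
y at 112 (size 4, align 4) → ends 116
tail pad 4 to reach multiple of 8
total 120 bytes, alignment 8
array of 11: 11 × 120 = 1320

1320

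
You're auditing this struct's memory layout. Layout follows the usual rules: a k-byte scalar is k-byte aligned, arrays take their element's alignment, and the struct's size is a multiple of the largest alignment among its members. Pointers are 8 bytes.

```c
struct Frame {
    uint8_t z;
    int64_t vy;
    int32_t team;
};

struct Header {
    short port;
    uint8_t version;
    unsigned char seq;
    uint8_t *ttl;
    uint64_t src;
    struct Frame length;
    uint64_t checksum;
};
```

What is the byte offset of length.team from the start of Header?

40

Frame: z at 0 (size 1, align 1) → ends 1; pad 7 to align 8 for vy; vy at 8 (size 8, align 8) → ends 16; team at 16 (size 4, align 4) → ends 20; tail pad 4 to reach multiple of 8; total 24 bytes, alignment 8
port at 0 (size 2, align 2) → ends 2
version at 2 (size 1, align 1) → ends 3
seq at 3 (size 1, align 1) → ends 4
pad 4 to align 8 for ttl
ttl at 8 (size 8, align 8) → ends 16
src at 16 (size 8, align 8) → ends 24
length at 24 (size 24, align 8) → ends 48
within Frame: team at 16
24 + 16 = 40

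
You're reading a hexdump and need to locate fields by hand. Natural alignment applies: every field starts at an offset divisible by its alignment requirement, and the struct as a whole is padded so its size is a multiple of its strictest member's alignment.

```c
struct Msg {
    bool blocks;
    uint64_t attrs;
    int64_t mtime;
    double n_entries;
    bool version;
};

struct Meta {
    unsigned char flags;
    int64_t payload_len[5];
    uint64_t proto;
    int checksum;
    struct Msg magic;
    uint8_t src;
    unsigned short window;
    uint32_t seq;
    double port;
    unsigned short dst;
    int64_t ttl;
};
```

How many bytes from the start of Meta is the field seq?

108

Msg: blocks at 0 (size 1, align 1) → ends 1; pad 7 to align 8 for attrs; attrs at 8 (size 8, align 8) → ends 16; mtime at 16 (size 8, align 8) → ends 24; n_entries at 24 (size 8, align 8) → ends 32; version at 32 (size 1, align 1) → ends 33; tail pad 7 to reach multiple of 8; total 40 bytes, alignment 8
flags at 0 (size 1, align 1) → ends 1
pad 7 to align 8 for payload_len
payload_len at 8 (size 40, align 8) → ends 48
proto at 48 (size 8, align 8) → ends 56
checksum at 56 (size 4, align 4) → ends 60
pad 4 to align 8 for magic
magic at 64 (size 40, align 8) → ends 104
src at 104 (size 1, align 1) → ends 105
pad 1 to align 2 for window
window at 106 (size 2, align 2) → ends 108
seq at 108 (size 4, align 4) → ends 112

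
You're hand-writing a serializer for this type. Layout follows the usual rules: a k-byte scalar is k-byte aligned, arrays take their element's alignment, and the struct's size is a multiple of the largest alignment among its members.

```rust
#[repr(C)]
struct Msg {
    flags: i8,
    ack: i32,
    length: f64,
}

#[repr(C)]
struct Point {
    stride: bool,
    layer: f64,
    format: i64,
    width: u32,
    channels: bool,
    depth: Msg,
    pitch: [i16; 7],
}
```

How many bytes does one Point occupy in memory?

Msg: flags at 0 (size 1, align 1) → ends 1; pad 3 to align 4 for ack; ack at 4 (size 4, align 4) → ends 8; length at 8 (size 8, align 8) → ends 16; total 16 bytes, alignment 8
stride at 0 (size 1, align 1) → ends 1
pad 7 to align 8 for layer
layer at 8 (size 8, align 8) → ends 16
format at 16 (size 8, align 8) → ends 24
width at 24 (size 4, align 4) → ends 28
channels at 28 (size 1, align 1) → ends 29
pad 3 to align 8 for depth
depth at 32 (size 16, align 8) → ends 48
pitch at 48 (size 14, align 2) → ends 62
tail pad 2 to reach multiple of 8
total 64 bytes, alignment 8

64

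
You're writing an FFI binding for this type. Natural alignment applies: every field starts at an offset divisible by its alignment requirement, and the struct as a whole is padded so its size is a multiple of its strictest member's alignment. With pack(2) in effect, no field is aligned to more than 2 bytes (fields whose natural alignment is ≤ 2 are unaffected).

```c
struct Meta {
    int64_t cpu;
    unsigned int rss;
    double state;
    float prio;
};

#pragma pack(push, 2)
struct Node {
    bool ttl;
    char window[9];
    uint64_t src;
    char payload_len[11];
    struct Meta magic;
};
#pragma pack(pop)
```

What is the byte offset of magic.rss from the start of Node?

Meta: 0..8  cpu  (8B, 8-aligned); 8..12  rss  (4B, 4-aligned); 12..16  -- padding (4B); 16..24  state  (8B, 8-aligned); 24..28  prio  (4B, 4-aligned); 28..32  -- tail padding (4B); sizeof = 32, alignof = 8
0..1  ttl  (1B, 1-aligned)
1..10  window  (9B, 1-aligned)
10..18  src  (8B, 2-aligned)
18..29  payload_len  (11B, 1-aligned)
29..30  -- padding (1B)
30..62  magic  (32B, 2-aligned)
within Meta: rss at 8
30 + 8 = 38

38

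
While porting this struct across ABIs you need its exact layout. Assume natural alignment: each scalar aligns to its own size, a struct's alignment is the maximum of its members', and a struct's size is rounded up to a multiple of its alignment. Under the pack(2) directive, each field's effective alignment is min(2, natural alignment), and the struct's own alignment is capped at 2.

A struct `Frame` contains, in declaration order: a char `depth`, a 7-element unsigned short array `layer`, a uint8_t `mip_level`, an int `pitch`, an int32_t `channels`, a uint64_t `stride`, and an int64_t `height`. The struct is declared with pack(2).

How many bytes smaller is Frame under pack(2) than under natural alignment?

natural layout:
  @0: depth [1B, align 1] → 1
  +1 pad (align 2)
  @2: layer [14B, align 2] → 16
  @16: mip_level [1B, align 1] → 17
  +3 pad (align 4)
  @20: pitch [4B, align 4] → 24
  @24: channels [4B, align 4] → 28
  +4 pad (align 8)
  @32: stride [8B, align 8] → 40
  @40: height [8B, align 8] → 48
  size 48, align 8
packed(2) layout:
  @0: depth [1B, align 1] → 1
  +1 pad (align 2)
  @2: layer [14B, align 2] → 16
  @16: mip_level [1B, align 1] → 17
  +1 pad (align 2)
  @18: pitch [4B, align 2] → 22
  @22: channels [4B, align 2] → 26
  @26: stride [8B, align 2] → 34
  @34: height [8B, align 2] → 42
  size 42, align 2
48 − 42 = 6

6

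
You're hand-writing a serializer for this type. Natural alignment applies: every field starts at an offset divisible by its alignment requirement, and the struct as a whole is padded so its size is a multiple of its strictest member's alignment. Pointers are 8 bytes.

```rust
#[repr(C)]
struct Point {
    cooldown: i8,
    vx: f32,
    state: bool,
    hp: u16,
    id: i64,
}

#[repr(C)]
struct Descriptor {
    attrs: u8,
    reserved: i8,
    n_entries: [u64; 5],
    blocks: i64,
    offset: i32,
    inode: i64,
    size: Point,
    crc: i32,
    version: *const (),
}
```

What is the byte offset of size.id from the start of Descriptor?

88

Point: cooldown at 0 (size 1, align 1) → ends 1; pad 3 to align 4 for vx; vx at 4 (size 4, align 4) → ends 8; state at 8 (size 1, align 1) → ends 9; pad 1 to align 2 for hp; hp at 10 (size 2, align 2) → ends 12; pad 4 to align 8 for id; id at 16 (size 8, align 8) → ends 24; total 24 bytes, alignment 8
attrs at 0 (size 1, align 1) → ends 1
reserved at 1 (size 1, align 1) → ends 2
pad 6 to align 8 for n_entries
n_entries at 8 (size 40, align 8) → ends 48
blocks at 48 (size 8, align 8) → ends 56
offset at 56 (size 4, align 4) → ends 60
pad 4 to align 8 for inode
inode at 64 (size 8, align 8) → ends 72
size at 72 (size 24, align 8) → ends 96
within Point: id at 16
72 + 16 = 88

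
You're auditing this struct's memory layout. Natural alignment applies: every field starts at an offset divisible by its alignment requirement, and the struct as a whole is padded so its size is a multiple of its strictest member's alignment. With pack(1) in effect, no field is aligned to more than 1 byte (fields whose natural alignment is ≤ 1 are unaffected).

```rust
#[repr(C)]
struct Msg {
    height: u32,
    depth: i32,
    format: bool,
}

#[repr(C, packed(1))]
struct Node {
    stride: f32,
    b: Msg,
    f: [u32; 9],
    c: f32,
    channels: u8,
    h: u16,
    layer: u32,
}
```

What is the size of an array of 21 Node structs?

1323

Msg: 0..4  height  (4B, 4-aligned); 4..8  depth  (4B, 4-aligned); 8..9  format  (1B, 1-aligned); 9..12  -- tail padding (3B); sizeof = 12, alignof = 4
0..4  stride  (4B, 1-aligned)
4..16  b  (12B, 1-aligned)
16..52  f  (36B, 1-aligned)
52..56  c  (4B, 1-aligned)
56..57  channels  (1B, 1-aligned)
57..59  h  (2B, 1-aligned)
59..63  layer  (4B, 1-aligned)
sizeof = 63, alignof = 1
array of 21: 21 × 63 = 1323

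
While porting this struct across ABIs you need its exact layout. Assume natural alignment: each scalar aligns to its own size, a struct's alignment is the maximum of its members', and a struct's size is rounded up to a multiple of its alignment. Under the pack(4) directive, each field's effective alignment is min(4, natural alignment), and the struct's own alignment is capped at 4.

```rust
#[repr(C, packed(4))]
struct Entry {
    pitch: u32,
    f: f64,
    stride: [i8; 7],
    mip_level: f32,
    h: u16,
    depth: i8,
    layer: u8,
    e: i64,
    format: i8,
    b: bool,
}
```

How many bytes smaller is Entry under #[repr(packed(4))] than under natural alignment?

natural layout:
  @0: pitch [4B, align 4] → 4
  +4 pad (align 8)
  @8: f [8B, align 8] → 16
  @16: stride [7B, align 1] → 23
  +1 pad (align 4)
  @24: mip_level [4B, align 4] → 28
  @28: h [2B, align 2] → 30
  @30: depth [1B, align 1] → 31
  @31: layer [1B, align 1] → 32
  @32: e [8B, align 8] → 40
  @40: format [1B, align 1] → 41
  @41: b [1B, align 1] → 42
  +6 tail pad (align 8)
  size 48, align 8
packed(4) layout:
  @0: pitch [4B, align 4] → 4
  @4: f [8B, align 4] → 12
  @12: stride [7B, align 1] → 19
  +1 pad (align 4)
  @20: mip_level [4B, align 4] → 24
  @24: h [2B, align 2] → 26
  @26: depth [1B, align 1] → 27
  @27: layer [1B, align 1] → 28
  @28: e [8B, align 4] → 36
  @36: format [1B, align 1] → 37
  @37: b [1B, align 1] → 38
  +2 tail pad (align 4)
  size 40, align 4
48 − 40 = 8

8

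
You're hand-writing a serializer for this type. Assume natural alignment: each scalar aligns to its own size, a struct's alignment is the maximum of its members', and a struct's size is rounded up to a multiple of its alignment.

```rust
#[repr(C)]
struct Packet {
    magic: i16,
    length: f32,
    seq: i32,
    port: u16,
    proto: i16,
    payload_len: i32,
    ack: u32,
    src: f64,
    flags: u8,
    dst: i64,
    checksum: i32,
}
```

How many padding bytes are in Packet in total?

13

0..2  magic  (2B, 2-aligned)
2..4  -- padding (2B)
4..8  length  (4B, 4-aligned)
8..12  seq  (4B, 4-aligned)
12..14  port  (2B, 2-aligned)
14..16  proto  (2B, 2-aligned)
16..20  payload_len  (4B, 4-aligned)
20..24  ack  (4B, 4-aligned)
24..32  src  (8B, 8-aligned)
32..33  flags  (1B, 1-aligned)
33..40  -- padding (7B)
40..48  dst  (8B, 8-aligned)
48..52  checksum  (4B, 4-aligned)
52..56  -- tail padding (4B)
sizeof = 56, alignof = 8
data bytes 43, size 56 → padding 13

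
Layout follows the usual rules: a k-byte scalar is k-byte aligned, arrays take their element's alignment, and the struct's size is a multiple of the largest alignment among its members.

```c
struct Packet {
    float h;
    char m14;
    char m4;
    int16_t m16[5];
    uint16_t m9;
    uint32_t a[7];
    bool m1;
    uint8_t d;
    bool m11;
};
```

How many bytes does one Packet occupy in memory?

52

@0: h [4B, align 4] → 4
@4: m14 [1B, align 1] → 5
@5: m4 [1B, align 1] → 6
@6: m16 [10B, align 2] → 16
@16: m9 [2B, align 2] → 18
+2 pad (align 4)
@20: a [28B, align 4] → 48
@48: m1 [1B, align 1] → 49
@49: d [1B, align 1] → 50
@50: m11 [1B, align 1] → 51
+1 tail pad (align 4)
size 52, align 4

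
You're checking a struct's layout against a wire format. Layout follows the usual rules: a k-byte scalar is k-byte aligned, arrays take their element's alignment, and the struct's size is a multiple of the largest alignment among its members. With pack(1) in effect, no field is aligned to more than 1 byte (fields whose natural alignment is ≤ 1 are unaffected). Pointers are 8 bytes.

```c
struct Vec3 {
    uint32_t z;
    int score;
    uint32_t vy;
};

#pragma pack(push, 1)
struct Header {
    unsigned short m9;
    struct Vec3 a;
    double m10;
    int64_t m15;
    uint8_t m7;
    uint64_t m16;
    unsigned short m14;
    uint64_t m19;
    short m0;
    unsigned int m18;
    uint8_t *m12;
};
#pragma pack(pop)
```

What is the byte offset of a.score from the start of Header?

6

Vec3: @0: z [4B, align 4] → 4; @4: score [4B, align 4] → 8; @8: vy [4B, align 4] → 12; size 12, align 4
@0: m9 [2B, align 1] → 2
@2: a [12B, align 1] → 14
within Vec3: score at 4
2 + 4 = 6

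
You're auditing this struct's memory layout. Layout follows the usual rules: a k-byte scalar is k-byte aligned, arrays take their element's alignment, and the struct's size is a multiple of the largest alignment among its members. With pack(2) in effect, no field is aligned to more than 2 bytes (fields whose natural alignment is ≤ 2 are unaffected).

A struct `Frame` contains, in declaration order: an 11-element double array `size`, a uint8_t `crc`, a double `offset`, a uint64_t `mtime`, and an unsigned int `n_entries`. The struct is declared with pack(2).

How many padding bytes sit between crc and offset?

1

size at 0 (size 88, align 2) → ends 88
crc at 88 (size 1, align 1) → ends 89
pad 1 to align 2 for offset
offset at 90 (size 8, align 2) → ends 98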